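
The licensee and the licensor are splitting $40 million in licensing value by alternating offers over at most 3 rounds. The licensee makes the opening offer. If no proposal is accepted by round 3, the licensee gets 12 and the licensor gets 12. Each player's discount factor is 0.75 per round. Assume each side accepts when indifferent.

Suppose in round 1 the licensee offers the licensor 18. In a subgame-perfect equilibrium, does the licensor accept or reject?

Accept

Round 3 (the licensee proposes): the licensor gets 12 if talks fail, so the licensee offers 12 and keeps 28.
Round 2 (the licensor proposes): the licensee can get 28 next round, worth 0.75 × 28 = 21 now; the licensor offers that and keeps 19.
So by rejecting in round 1, the licensor gets 19 next round, worth 0.75 × 19 = 14.25 now.
Offer 18 ≥ 14.25, so the licensor accepts.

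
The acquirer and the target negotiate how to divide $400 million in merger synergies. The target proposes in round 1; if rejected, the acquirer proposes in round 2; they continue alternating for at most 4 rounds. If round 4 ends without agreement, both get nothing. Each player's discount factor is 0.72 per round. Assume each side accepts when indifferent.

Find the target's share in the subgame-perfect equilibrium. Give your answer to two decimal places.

170.06

Round 4 (the acquirer proposes): the target will accept anything ≥ 0, so the acquirer offers 0 and keeps 400.
Round 3 (the target proposes): the acquirer can get 400 next round, worth 0.72 × 400 = 288 now. The target offers 288 and keeps 400 − 288 = 112.
Round 2 (the acquirer proposes): the target can get 112 next round, worth 0.72 × 112 = 80.64 now, so the acquirer offers 80.64, keeping 319.36.
Round 1 (the target proposes): the acquirer can get 319.36 next round, worth 0.72 × 319.36 = 229.9392 now; the target offers that and keeps 170.0608.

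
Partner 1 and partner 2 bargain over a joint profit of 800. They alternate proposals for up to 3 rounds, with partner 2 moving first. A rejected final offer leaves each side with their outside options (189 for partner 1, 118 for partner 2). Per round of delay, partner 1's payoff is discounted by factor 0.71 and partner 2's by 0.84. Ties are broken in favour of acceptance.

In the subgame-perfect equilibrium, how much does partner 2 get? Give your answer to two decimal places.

596.40

Work backward from the last round.
Round 3 (partner 2 proposes): partner 1 gets 189 if talks fail, so partner 2 offers 189 and keeps 611.
Round 2 (partner 1 proposes): partner 2 can get 611 next round, worth 0.84 × 611 = 513.24 now. Partner 1 offers 513.24 and keeps 800 − 513.24 = 286.76.
Round 1 (partner 2 proposes): partner 1 can get 286.76 next round, worth 0.71 × 286.76 = 203.5996 now, so partner 2 offers 203.5996, keeping 596.4004.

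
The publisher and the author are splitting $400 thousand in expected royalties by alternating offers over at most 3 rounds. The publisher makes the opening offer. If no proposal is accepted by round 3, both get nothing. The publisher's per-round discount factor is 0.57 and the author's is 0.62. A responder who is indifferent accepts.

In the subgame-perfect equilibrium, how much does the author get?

By backward induction:
Round 3 (the publisher proposes): the author will accept anything ≥ 0, so the publisher offers 0 and keeps 400.
Round 2 (the author proposes): the publisher can get 400 next round, worth 0.57 × 400 = 228 now. The author offers 228 and keeps 400 − 228 = 172.
Round 1 (the publisher proposes): the author can get 172 next round, worth 0.62 × 172 = 106.64 now. The publisher offers 106.64 and keeps 400 − 106.64 = 293.36.

106.64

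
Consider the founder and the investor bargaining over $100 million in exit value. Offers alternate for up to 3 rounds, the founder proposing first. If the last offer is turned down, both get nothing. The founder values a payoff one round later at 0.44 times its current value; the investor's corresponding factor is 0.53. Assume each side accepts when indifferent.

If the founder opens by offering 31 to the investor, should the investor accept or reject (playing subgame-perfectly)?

Work out the investor's continuation value if the offer is rejected.
Round 3 (the founder proposes): the investor will accept anything ≥ 0, so the founder offers 0 and keeps 100.
Round 2 (the investor proposes): the founder can get 100 next round, worth 0.44 × 100 = 44 now. The investor offers 44 and keeps 100 − 44 = 56.
So by rejecting in round 1, the investor gets 56 next round, worth 0.53 × 56 = 29.68 now.
Offer 31 ≥ 29.68, so the investor accepts.

Accept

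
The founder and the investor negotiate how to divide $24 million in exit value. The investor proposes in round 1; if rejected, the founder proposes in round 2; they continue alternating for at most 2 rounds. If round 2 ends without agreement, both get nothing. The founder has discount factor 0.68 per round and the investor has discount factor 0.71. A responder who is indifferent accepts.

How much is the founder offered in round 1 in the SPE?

Solve by backward induction from round 2.
Round 2 (the founder proposes): rejection yields 0 for the investor; the founder offers 0 and keeps 24.
Round 1 (the investor proposes): the founder can get 24 next round, worth 0.68 × 24 = 16.32 now. The investor offers 16.32 and keeps 24 − 16.32 = 7.68.

16.32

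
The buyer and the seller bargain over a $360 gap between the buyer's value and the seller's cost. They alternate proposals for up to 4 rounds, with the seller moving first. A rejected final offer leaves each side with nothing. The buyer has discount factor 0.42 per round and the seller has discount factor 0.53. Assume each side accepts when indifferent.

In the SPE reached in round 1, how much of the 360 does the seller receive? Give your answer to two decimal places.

255.28

Round 4 (the buyer proposes): the seller will accept anything ≥ 0, so the buyer offers 0 and keeps 360.
Round 3 (the seller proposes): the buyer can get 360 next round, worth 0.42 × 360 = 151.2 now. The seller offers 151.2 and keeps 360 − 151.2 = 208.8.
Round 2 (the buyer proposes): the seller can get 208.8 next round, worth 0.53 × 208.8 = 110.664 now; the buyer offers that and keeps 249.336.
Round 1 (the seller proposes): the buyer can get 249.336 next round, worth 0.42 × 249.336 = 104.72112 now; the seller offers that and keeps 255.27888.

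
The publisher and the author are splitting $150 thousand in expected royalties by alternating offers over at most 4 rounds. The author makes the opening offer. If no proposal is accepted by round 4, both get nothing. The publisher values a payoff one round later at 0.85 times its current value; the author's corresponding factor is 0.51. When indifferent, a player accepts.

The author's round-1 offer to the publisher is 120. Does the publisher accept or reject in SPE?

Accept

Round 4 (the publisher proposes): rejection yields 0 for the author; the publisher offers 0 and keeps 150.
Round 3 (the author proposes): the publisher can get 150 next round, worth 0.85 × 150 = 127.5 now. The author offers 127.5 and keeps 150 − 127.5 = 22.5.
Round 2 (the publisher proposes): the author can get 22.5 next round, worth 0.51 × 22.5 = 11.475 now; the publisher offers that and keeps 138.525.
So by rejecting in round 1, the publisher gets 138.525 next round, worth 0.85 × 138.525 = 117.74625 now.
Offer 120 ≥ 117.74625, so the publisher accepts.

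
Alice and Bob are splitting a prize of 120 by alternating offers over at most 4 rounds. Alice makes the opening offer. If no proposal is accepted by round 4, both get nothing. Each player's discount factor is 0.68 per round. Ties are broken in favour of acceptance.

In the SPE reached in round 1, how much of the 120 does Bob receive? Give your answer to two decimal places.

63.84

Solve by backward induction from round 4.
Round 4 (Bob proposes): rejection yields 0 for Alice; Bob offers 0 and keeps 120.
Round 3 (Alice proposes): Bob can get 120 next round, worth 0.68 × 120 = 81.6 now; Alice offers that and keeps 38.4.
Round 2 (Bob proposes): Alice can get 38.4 next round, worth 0.68 × 38.4 = 26.112 now, so Bob offers 26.112, keeping 93.888.
Round 1 (Alice proposes): Bob can get 93.888 next round, worth 0.68 × 93.888 = 63.84384 now, so Alice offers 63.84384, keeping 56.15616.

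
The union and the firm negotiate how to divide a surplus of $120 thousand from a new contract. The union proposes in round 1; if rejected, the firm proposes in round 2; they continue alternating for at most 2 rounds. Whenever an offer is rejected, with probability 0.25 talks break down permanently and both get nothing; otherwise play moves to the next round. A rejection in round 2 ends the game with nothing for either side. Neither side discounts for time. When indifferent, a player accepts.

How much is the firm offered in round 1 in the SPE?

90

Round 2 (the firm proposes): rejection yields 0 for the union; the firm offers 0 and keeps 120.
Round 1 (the union proposes): rejecting gives the firm an expected 0.75 × 120 = 90, so the union offers 90, keeping 30.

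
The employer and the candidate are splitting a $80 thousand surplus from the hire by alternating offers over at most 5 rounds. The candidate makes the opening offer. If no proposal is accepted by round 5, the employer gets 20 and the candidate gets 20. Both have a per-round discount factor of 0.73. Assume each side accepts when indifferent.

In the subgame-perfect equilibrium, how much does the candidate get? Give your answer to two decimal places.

Round 5 (the candidate proposes): the employer gets 20 if talks fail, so the candidate offers 20 and keeps 60.
Round 4 (the employer proposes): the candidate can get 60 next round, worth 0.73 × 60 = 43.8 now, so the employer offers 43.8, keeping 36.2.
Round 3 (the candidate proposes): the employer can get 36.2 next round, worth 0.73 × 36.2 = 26.426 now. The candidate offers 26.426 and keeps 80 − 26.426 = 53.574.
Round 2 (the employer proposes): the candidate can get 53.574 next round, worth 0.73 × 53.574 = 39.10902 now; the employer offers that and keeps 40.89098.
Round 1 (the candidate proposes): the employer can get 40.89098 next round, worth 0.73 × 40.89098 = 29.8504154 now; the candidate offers that and keeps 50.1495846.

50.15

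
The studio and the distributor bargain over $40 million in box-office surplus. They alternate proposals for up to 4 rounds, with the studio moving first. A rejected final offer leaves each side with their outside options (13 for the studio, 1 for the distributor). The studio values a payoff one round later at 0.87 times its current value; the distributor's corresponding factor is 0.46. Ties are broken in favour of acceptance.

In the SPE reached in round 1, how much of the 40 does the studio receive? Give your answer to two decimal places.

32.64

Round 4 (the distributor proposes): the studio gets 13 if talks fail, so the distributor offers 13 and keeps 27.
Round 3 (the studio proposes): the distributor can get 27 next round, worth 0.46 × 27 = 12.42 now, so the studio offers 12.42, keeping 27.58.
Round 2 (the distributor proposes): the studio can get 27.58 next round, worth 0.87 × 27.58 = 23.9946 now, so the distributor offers 23.9946, keeping 16.0054.
Round 1 (the studio proposes): the distributor can get 16.0054 next round, worth 0.46 × 16.0054 = 7.362484 now, so the studio offers 7.362484, keeping 32.637516.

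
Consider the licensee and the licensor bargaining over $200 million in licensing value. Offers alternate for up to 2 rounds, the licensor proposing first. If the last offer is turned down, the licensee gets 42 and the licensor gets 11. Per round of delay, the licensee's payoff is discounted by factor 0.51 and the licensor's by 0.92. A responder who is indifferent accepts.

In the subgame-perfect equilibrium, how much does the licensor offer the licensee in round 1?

96.39

Round 2 (the licensee proposes): the licensor gets 11 if talks fail, so the licensee offers 11 and keeps 189.
Round 1 (the licensor proposes): the licensee can get 189 next round, worth 0.51 × 189 = 96.39 now, so the licensor offers 96.39, keeping 103.61.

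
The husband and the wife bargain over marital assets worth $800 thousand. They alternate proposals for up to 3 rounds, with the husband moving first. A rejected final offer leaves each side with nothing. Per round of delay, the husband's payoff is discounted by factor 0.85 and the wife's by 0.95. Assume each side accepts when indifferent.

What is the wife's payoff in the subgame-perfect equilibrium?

Round 3 (the husband proposes): rejection yields 0 for the wife; the husband offers 0 and keeps 800.
Round 2 (the wife proposes): the husband can get 800 next round, worth 0.85 × 800 = 680 now; the wife offers that and keeps 120.
Round 1 (the husband proposes): the wife can get 120 next round, worth 0.95 × 120 = 114 now. The husband offers 114 and keeps 800 − 114 = 686.

114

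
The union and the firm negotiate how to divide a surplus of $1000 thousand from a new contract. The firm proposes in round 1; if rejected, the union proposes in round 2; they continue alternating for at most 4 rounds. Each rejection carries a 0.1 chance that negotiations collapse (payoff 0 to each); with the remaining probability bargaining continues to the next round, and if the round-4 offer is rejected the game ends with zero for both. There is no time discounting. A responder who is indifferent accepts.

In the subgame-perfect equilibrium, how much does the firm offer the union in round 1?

Round 4 (the union proposes): the firm will accept anything ≥ 0, so the union offers 0 and keeps 1000.
Round 3 (the firm proposes): rejecting gives the union an expected 0.9 × 1000 = 900. The firm offers 900 and keeps 1000 − 900 = 100.
Round 2 (the union proposes): rejecting gives the firm an expected 0.9 × 100 = 90. The union offers 90 and keeps 1000 − 90 = 910.
Round 1 (the firm proposes): rejecting gives the union an expected 0.9 × 910 = 819, so the firm offers 819, keeping 181.

819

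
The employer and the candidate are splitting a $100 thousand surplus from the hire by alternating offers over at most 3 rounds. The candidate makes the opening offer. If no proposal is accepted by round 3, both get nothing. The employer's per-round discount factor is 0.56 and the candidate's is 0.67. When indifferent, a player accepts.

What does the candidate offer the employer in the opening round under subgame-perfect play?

Solve by backward induction from round 3.
Round 3 (the candidate proposes): the employer will accept anything ≥ 0, so the candidate offers 0 and keeps 100.
Round 2 (the employer proposes): the candidate can get 100 next round, worth 0.67 × 100 = 67 now. The employer offers 67 and keeps 100 − 67 = 33.
Round 1 (the candidate proposes): the employer can get 33 next round, worth 0.56 × 33 = 18.48 now. The candidate offers 18.48 and keeps 100 − 18.48 = 81.52.

18.48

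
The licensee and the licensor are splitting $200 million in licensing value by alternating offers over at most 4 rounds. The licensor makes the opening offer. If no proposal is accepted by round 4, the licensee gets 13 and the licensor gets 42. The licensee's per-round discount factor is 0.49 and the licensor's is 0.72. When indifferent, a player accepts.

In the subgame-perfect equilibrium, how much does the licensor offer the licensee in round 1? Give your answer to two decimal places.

54.75

By backward induction:
Round 4 (the licensee proposes): the licensor gets 42 if talks fail, so the licensee offers 42 and keeps 158.
Round 3 (the licensor proposes): the licensee can get 158 next round, worth 0.49 × 158 = 77.42 now. The licensor offers 77.42 and keeps 200 − 77.42 = 122.58.
Round 2 (the licensee proposes): the licensor can get 122.58 next round, worth 0.72 × 122.58 = 88.2576 now. The licensee offers 88.2576 and keeps 200 − 88.2576 = 111.7424.
Round 1 (the licensor proposes): the licensee can get 111.7424 next round, worth 0.49 × 111.7424 = 54.753776 now. The licensor offers 54.753776 and keeps 200 − 54.753776 = 145.246224.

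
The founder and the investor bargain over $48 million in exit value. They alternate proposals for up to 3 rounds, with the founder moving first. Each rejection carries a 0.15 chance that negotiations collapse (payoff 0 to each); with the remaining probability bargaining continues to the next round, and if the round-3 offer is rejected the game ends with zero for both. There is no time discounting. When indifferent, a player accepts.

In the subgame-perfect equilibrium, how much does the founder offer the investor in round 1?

6.12

Round 3 (the founder proposes): rejection yields 0 for the investor; the founder offers 0 and keeps 48.
Round 2 (the investor proposes): rejecting gives the founder an expected 0.85 × 48 = 40.8. The investor offers 40.8 and keeps 48 − 40.8 = 7.2.
Round 1 (the founder proposes): rejecting gives the investor an expected 0.85 × 7.2 = 6.12. The founder offers 6.12 and keeps 48 − 6.12 = 41.88.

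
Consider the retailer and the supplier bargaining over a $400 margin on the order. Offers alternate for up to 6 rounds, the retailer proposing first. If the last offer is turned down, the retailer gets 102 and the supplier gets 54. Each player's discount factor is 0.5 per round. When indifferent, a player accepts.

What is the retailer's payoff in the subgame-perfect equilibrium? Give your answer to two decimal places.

265.69

Round 6 (the supplier proposes): the retailer gets 102 if talks fail, so the supplier offers 102 and keeps 298.
Round 5 (the retailer proposes): the supplier can get 298 next round, worth 0.5 × 298 = 149 now. The retailer offers 149 and keeps 400 − 149 = 251.
Round 4 (the supplier proposes): the retailer can get 251 next round, worth 0.5 × 251 = 125.5 now; the supplier offers that and keeps 274.5.
Round 3 (the retailer proposes): the supplier can get 274.5 next round, worth 0.5 × 274.5 = 137.25 now. The retailer offers 137.25 and keeps 400 − 137.25 = 262.75.
Round 2 (the supplier proposes): the retailer can get 262.75 next round, worth 0.5 × 262.75 = 131.375 now; the supplier offers that and keeps 268.625.
Round 1 (the retailer proposes): the supplier can get 268.625 next round, worth 0.5 × 268.625 = 134.3125 now, so the retailer offers 134.3125, keeping 265.6875.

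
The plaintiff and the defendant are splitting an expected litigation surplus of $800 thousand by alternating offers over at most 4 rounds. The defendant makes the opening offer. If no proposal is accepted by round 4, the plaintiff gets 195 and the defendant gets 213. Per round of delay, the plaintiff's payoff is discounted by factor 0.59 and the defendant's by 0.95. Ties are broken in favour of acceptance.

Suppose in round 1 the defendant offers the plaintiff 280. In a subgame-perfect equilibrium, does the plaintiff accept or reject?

Accept

Round 4 (the plaintiff proposes): the defendant gets 213 if talks fail, so the plaintiff offers 213 and keeps 587.
Round 3 (the defendant proposes): the plaintiff can get 587 next round, worth 0.59 × 587 = 346.33 now; the defendant offers that and keeps 453.67.
Round 2 (the plaintiff proposes): the defendant can get 453.67 next round, worth 0.95 × 453.67 = 430.9865 now. The plaintiff offers 430.9865 and keeps 800 − 430.9865 = 369.0135.
So by rejecting in round 1, the plaintiff gets 369.0135 next round, worth 0.59 × 369.0135 = 217.717965 now.
Offer 280 ≥ 217.717965, so the plaintiff accepts.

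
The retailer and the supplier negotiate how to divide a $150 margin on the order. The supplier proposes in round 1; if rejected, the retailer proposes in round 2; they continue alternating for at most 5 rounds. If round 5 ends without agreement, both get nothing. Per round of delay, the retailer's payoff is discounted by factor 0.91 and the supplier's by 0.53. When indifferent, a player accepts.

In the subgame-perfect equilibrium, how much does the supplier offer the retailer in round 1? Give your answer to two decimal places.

Round 5 (the supplier proposes): rejection yields 0 for the retailer; the supplier offers 0 and keeps 150.
Round 4 (the retailer proposes): the supplier can get 150 next round, worth 0.53 × 150 = 79.5 now. The retailer offers 79.5 and keeps 150 − 79.5 = 70.5.
Round 3 (the supplier proposes): the retailer can get 70.5 next round, worth 0.91 × 70.5 = 64.155 now, so the supplier offers 64.155, keeping 85.845.
Round 2 (the retailer proposes): the supplier can get 85.845 next round, worth 0.53 × 85.845 = 45.49785 now. The retailer offers 45.49785 and keeps 150 − 45.49785 = 104.50215.
Round 1 (the supplier proposes): the retailer can get 104.50215 next round, worth 0.91 × 104.50215 = 95.0969565 now. The supplier offers 95.0969565 and keeps 150 − 95.0969565 = 54.9030435.

95.10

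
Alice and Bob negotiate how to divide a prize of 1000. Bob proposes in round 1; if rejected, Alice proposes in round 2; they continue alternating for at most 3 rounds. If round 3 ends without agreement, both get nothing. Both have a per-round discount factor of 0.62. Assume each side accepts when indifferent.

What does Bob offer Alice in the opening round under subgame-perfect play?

Work backward from the last round.
Round 3 (Bob proposes): rejection yields 0 for Alice; Bob offers 0 and keeps 1000.
Round 2 (Alice proposes): Bob can get 1000 next round, worth 0.62 × 1000 = 620 now; Alice offers that and keeps 380.
Round 1 (Bob proposes): Alice can get 380 next round, worth 0.62 × 380 = 235.6 now; Bob offers that and keeps 764.4.

235.6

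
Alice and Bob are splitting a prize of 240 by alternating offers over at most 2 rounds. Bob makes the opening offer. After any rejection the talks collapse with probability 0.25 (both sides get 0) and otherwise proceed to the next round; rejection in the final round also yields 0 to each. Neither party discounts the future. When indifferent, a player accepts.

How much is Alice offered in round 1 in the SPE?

Round 2 (Alice proposes): Bob will accept anything ≥ 0, so Alice offers 0 and keeps 240.
Round 1 (Bob proposes): rejecting gives Alice an expected 0.75 × 240 = 180; Bob offers that and keeps 60.

180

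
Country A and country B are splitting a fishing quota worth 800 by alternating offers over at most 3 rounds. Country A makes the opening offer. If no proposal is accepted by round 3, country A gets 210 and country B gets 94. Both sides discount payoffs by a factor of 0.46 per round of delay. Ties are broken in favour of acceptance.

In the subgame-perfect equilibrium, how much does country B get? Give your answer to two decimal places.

218.61

Round 3 (country A proposes): country B gets 94 if talks fail, so country A offers 94 and keeps 706.
Round 2 (country B proposes): country A can get 706 next round, worth 0.46 × 706 = 324.76 now; country B offers that and keeps 475.24.
Round 1 (country A proposes): country B can get 475.24 next round, worth 0.46 × 475.24 = 218.6104 now. Country A offers 218.6104 and keeps 800 − 218.6104 = 581.3896.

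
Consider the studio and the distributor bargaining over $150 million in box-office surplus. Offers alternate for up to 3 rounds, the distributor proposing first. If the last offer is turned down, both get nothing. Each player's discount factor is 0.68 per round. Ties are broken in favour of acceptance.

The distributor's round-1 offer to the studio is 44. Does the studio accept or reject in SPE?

Accept

Round 3 (the distributor proposes): the studio will accept anything ≥ 0, so the distributor offers 0 and keeps 150.
Round 2 (the studio proposes): the distributor can get 150 next round, worth 0.68 × 150 = 102 now. The studio offers 102 and keeps 150 − 102 = 48.
So by rejecting in round 1, the studio gets 48 next round, worth 0.68 × 48 = 32.64 now.
Offer 44 ≥ 32.64, so the studio accepts.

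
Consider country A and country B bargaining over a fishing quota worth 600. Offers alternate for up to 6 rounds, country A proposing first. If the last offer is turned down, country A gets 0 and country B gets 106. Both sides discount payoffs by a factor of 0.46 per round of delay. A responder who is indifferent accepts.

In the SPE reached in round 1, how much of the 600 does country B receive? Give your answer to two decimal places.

Work backward from the last round.
Round 6 (country B proposes): country A will accept anything ≥ 0, so country B offers 0 and keeps 600.
Round 5 (country A proposes): country B can get 600 next round, worth 0.46 × 600 = 276 now. Country A offers 276 and keeps 600 − 276 = 324.
Round 4 (country B proposes): country A can get 324 next round, worth 0.46 × 324 = 149.04 now, so country B offers 149.04, keeping 450.96.
Round 3 (country A proposes): country B can get 450.96 next round, worth 0.46 × 450.96 = 207.4416 now, so country A offers 207.4416, keeping 392.5584.
Round 2 (country B proposes): country A can get 392.5584 next round, worth 0.46 × 392.5584 = 180.576864 now; country B offers that and keeps 419.423136.
Round 1 (country A proposes): country B can get 419.423136 next round, worth 0.46 × 419.423136 = 192.93464256 now; country A offers that and keeps 407.06535744.

192.93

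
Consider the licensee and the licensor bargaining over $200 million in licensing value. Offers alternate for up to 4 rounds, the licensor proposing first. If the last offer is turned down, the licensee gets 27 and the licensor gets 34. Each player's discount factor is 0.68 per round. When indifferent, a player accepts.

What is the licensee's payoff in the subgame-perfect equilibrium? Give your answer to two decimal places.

95.72

Round 4 (the licensee proposes): the licensor gets 34 if talks fail, so the licensee offers 34 and keeps 166.
Round 3 (the licensor proposes): the licensee can get 166 next round, worth 0.68 × 166 = 112.88 now; the licensor offers that and keeps 87.12.
Round 2 (the licensee proposes): the licensor can get 87.12 next round, worth 0.68 × 87.12 = 59.2416 now; the licensee offers that and keeps 140.7584.
Round 1 (the licensor proposes): the licensee can get 140.7584 next round, worth 0.68 × 140.7584 = 95.715712 now, so the licensor offers 95.715712, keeping 104.284288.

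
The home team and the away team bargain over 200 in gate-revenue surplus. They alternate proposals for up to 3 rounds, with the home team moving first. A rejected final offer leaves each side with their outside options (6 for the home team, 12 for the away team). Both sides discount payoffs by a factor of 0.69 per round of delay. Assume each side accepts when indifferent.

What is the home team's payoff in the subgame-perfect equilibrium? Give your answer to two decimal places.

Round 3 (the home team proposes): the away team gets 12 if talks fail, so the home team offers 12 and keeps 188.
Round 2 (the away team proposes): the home team can get 188 next round, worth 0.69 × 188 = 129.72 now; the away team offers that and keeps 70.28.
Round 1 (the home team proposes): the away team can get 70.28 next round, worth 0.69 × 70.28 = 48.4932 now. The home team offers 48.4932 and keeps 200 − 48.4932 = 151.5068.

151.51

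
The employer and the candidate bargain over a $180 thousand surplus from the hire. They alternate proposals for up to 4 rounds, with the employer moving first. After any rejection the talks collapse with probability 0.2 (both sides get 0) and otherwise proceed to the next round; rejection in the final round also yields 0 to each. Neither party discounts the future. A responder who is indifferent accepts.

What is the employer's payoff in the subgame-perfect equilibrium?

Round 4 (the candidate proposes): the employer will accept anything ≥ 0, so the candidate offers 0 and keeps 180.
Round 3 (the employer proposes): rejecting gives the candidate an expected 0.8 × 180 = 144, so the employer offers 144, keeping 36.
Round 2 (the candidate proposes): rejecting gives the employer an expected 0.8 × 36 = 28.8; the candidate offers that and keeps 151.2.
Round 1 (the employer proposes): rejecting gives the candidate an expected 0.8 × 151.2 = 120.96, so the employer offers 120.96, keeping 59.04.

59.04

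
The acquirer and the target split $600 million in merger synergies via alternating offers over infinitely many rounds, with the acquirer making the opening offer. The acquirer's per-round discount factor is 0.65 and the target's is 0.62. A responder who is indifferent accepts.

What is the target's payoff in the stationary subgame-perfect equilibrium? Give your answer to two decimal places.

When the acquirer proposes, the target accepts any offer worth at least 0.62 times what the target would get by proposing next round; and vice versa.
This gives x = 600 − 0.62y and y = 600 − 0.65x, where x and y are each side's share when it proposes.
Hence (1 − 0.62·0.65)x = 600(1 − 0.62), i.e. 0.597·x = 228.
x ≈ 381.9095; the target's share is 600 − x ≈ 218.0905.

218.09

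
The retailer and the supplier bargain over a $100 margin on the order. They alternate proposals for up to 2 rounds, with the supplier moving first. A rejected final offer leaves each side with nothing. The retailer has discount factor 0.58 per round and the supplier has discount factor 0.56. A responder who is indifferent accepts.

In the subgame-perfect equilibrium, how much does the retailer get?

58

Round 2 (the retailer proposes): rejection yields 0 for the supplier; the retailer offers 0 and keeps 100.
Round 1 (the supplier proposes): the retailer can get 100 next round, worth 0.58 × 100 = 58 now; the supplier offers that and keeps 42.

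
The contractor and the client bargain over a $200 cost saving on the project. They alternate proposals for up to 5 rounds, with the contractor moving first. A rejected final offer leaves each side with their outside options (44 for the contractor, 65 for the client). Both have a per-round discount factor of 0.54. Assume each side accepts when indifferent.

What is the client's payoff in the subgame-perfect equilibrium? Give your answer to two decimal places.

Solve by backward induction from round 5.
Round 5 (the contractor proposes): the client gets 65 if talks fail, so the contractor offers 65 and keeps 135.
Round 4 (the client proposes): the contractor can get 135 next round, worth 0.54 × 135 = 72.9 now. The client offers 72.9 and keeps 200 − 72.9 = 127.1.
Round 3 (the contractor proposes): the client can get 127.1 next round, worth 0.54 × 127.1 = 68.634 now; the contractor offers that and keeps 131.366.
Round 2 (the client proposes): the contractor can get 131.366 next round, worth 0.54 × 131.366 = 70.93764 now; the client offers that and keeps 129.06236.
Round 1 (the contractor proposes): the client can get 129.06236 next round, worth 0.54 × 129.06236 = 69.6936744 now; the contractor offers that and keeps 130.3063256.

69.69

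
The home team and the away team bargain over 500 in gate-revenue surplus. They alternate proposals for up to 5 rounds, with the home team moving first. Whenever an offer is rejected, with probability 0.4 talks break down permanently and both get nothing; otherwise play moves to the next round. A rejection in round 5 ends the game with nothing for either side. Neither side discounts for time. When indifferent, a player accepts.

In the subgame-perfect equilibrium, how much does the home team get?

336.8

Round 5 (the home team proposes): rejection yields 0 for the away team; the home team offers 0 and keeps 500.
Round 4 (the away team proposes): rejecting gives the home team an expected 0.6 × 500 = 300, so the away team offers 300, keeping 200.
Round 3 (the home team proposes): rejecting gives the away team an expected 0.6 × 200 = 120; the home team offers that and keeps 380.
Round 2 (the away team proposes): rejecting gives the home team an expected 0.6 × 380 = 228; the away team offers that and keeps 272.
Round 1 (the home team proposes): rejecting gives the away team an expected 0.6 × 272 = 163.2, so the home team offers 163.2, keeping 336.8.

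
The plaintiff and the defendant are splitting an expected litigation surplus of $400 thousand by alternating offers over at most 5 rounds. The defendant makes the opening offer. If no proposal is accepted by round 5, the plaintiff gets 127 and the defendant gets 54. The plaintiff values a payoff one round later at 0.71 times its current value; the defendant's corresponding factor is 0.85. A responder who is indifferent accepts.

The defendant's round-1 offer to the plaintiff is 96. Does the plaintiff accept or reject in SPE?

Reject

Round 5 (the defendant proposes): the plaintiff gets 127 if talks fail, so the defendant offers 127 and keeps 273.
Round 4 (the plaintiff proposes): the defendant can get 273 next round, worth 0.85 × 273 = 232.05 now, so the plaintiff offers 232.05, keeping 167.95.
Round 3 (the defendant proposes): the plaintiff can get 167.95 next round, worth 0.71 × 167.95 = 119.2445 now. The defendant offers 119.2445 and keeps 400 − 119.2445 = 280.7555.
Round 2 (the plaintiff proposes): the defendant can get 280.7555 next round, worth 0.85 × 280.7555 = 238.642175 now. The plaintiff offers 238.642175 and keeps 400 − 238.642175 = 161.357825.
So by rejecting in round 1, the plaintiff gets 161.357825 next round, worth 0.71 × 161.357825 = 114.56405575 now.
Offer 96 < 114.56405575, so the plaintiff rejects.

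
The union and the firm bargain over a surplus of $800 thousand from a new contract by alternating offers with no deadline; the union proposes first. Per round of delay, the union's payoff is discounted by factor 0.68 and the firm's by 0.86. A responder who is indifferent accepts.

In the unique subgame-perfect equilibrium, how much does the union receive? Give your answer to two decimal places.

269.75

When the union proposes, the firm accepts any offer worth at least 0.86 times what the firm would get by proposing next round; and vice versa.
This gives x = 800 − 0.86y and y = 800 − 0.68x, where x and y are each side's share when it proposes.
Hence (1 − 0.86·0.68)x = 800(1 − 0.86), i.e. 0.4152·x = 112.
x ≈ 269.7495; the firm's share is 800 − x ≈ 530.2505.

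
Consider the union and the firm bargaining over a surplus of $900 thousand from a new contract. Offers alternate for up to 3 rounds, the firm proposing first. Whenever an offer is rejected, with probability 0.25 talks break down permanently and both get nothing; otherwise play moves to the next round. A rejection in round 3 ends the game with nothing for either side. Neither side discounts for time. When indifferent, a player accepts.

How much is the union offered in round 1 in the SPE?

168.75

By backward induction:
Round 3 (the firm proposes): the union will accept anything ≥ 0, so the firm offers 0 and keeps 900.
Round 2 (the union proposes): rejecting gives the firm an expected 0.75 × 900 = 675, so the union offers 675, keeping 225.
Round 1 (the firm proposes): rejecting gives the union an expected 0.75 × 225 = 168.75. The firm offers 168.75 and keeps 900 − 168.75 = 731.25.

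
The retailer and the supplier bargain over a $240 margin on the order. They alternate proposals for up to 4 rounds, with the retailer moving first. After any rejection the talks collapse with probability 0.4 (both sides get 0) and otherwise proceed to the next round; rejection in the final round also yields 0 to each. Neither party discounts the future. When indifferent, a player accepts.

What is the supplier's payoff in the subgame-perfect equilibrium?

109.44

Round 4 (the supplier proposes): rejection yields 0 for the retailer; the supplier offers 0 and keeps 240.
Round 3 (the retailer proposes): rejecting gives the supplier an expected 0.6 × 240 = 144, so the retailer offers 144, keeping 96.
Round 2 (the supplier proposes): rejecting gives the retailer an expected 0.6 × 96 = 57.6. The supplier offers 57.6 and keeps 240 − 57.6 = 182.4.
Round 1 (the retailer proposes): rejecting gives the supplier an expected 0.6 × 182.4 = 109.44, so the retailer offers 109.44, keeping 130.56.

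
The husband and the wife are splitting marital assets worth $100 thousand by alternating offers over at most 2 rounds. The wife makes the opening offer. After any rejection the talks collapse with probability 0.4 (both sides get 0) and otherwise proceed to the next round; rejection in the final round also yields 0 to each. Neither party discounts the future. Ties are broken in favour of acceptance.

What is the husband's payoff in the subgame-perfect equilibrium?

60

By backward induction:
Round 2 (the husband proposes): rejection yields 0 for the wife; the husband offers 0 and keeps 100.
Round 1 (the wife proposes): rejecting gives the husband an expected 0.6 × 100 = 60, so the wife offers 60, keeping 40.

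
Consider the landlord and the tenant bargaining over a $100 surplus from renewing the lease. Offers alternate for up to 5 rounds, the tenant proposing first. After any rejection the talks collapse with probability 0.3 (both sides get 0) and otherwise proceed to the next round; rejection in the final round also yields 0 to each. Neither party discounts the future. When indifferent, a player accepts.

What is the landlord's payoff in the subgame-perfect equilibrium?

31.29

By backward induction:
Round 5 (the tenant proposes): rejection yields 0 for the landlord; the tenant offers 0 and keeps 100.
Round 4 (the landlord proposes): rejecting gives the tenant an expected 0.7 × 100 = 70. The landlord offers 70 and keeps 100 − 70 = 30.
Round 3 (the tenant proposes): rejecting gives the landlord an expected 0.7 × 30 = 21. The tenant offers 21 and keeps 100 − 21 = 79.
Round 2 (the landlord proposes): rejecting gives the tenant an expected 0.7 × 79 = 55.3, so the landlord offers 55.3, keeping 44.7.
Round 1 (the tenant proposes): rejecting gives the landlord an expected 0.7 × 44.7 = 31.29, so the tenant offers 31.29, keeping 68.71.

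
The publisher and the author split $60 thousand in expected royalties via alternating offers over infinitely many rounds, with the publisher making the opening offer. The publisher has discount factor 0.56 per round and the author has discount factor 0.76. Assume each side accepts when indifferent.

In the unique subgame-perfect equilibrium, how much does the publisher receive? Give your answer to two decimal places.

Let x be the publisher's share when the publisher proposes and y be the author's share when the author proposes.
The author accepts iff offered ≥ 0.76·y, so x = 60 − 0.76y. Symmetrically y = 60 − 0.56x.
Substituting: x = 60 − 0.76(60 − 0.56x), giving x(1 − 0.56·0.76) = 60(1 − 0.76).
So x = 60 × 0.24 / 0.5744 ≈ 25.0696, and the author receives 60 − x ≈ 34.9304.

25.07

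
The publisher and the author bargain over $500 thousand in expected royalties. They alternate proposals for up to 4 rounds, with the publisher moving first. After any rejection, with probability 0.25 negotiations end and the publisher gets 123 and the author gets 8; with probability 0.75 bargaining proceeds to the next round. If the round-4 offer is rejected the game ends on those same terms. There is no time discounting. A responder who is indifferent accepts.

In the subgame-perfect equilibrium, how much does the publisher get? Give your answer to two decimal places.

267.14

By backward induction:
Round 4 (the author proposes): the publisher gets 123 if talks fail, so the author offers 123 and keeps 377.
Round 3 (the publisher proposes): rejecting gives the author an expected 0.75 × 377 + 0.25 × 8 = 284.75; the publisher offers that and keeps 215.25.
Round 2 (the author proposes): rejecting gives the publisher an expected 0.75 × 215.25 + 0.25 × 123 = 192.1875. The author offers 192.1875 and keeps 500 − 192.1875 = 307.8125.
Round 1 (the publisher proposes): rejecting gives the author an expected 0.75 × 307.8125 + 0.25 × 8 = 232.859375. The publisher offers 232.859375 and keeps 500 − 232.859375 = 267.140625.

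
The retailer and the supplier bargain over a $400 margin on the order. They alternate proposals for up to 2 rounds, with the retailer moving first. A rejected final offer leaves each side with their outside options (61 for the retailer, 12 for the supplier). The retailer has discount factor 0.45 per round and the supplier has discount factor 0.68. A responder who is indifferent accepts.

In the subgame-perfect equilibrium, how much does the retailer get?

Solve by backward induction from round 2.
Round 2 (the supplier proposes): the retailer gets 61 if talks fail, so the supplier offers 61 and keeps 339.
Round 1 (the retailer proposes): the supplier can get 339 next round, worth 0.68 × 339 = 230.52 now, so the retailer offers 230.52, keeping 169.48.

169.48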